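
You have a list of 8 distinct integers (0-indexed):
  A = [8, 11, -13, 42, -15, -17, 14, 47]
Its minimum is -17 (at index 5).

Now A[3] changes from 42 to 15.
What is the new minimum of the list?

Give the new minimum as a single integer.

Answer: -17

Derivation:
Old min = -17 (at index 5)
Change: A[3] 42 -> 15
Changed element was NOT the old min.
  New min = min(old_min, new_val) = min(-17, 15) = -17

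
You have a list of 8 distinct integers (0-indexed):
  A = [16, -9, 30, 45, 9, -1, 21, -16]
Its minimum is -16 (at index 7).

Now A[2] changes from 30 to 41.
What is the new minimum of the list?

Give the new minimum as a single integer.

Old min = -16 (at index 7)
Change: A[2] 30 -> 41
Changed element was NOT the old min.
  New min = min(old_min, new_val) = min(-16, 41) = -16

Answer: -16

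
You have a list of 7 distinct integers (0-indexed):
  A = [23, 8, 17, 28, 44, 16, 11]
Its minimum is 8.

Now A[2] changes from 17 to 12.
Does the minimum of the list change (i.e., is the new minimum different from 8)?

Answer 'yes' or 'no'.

Old min = 8
Change: A[2] 17 -> 12
Changed element was NOT the min; min changes only if 12 < 8.
New min = 8; changed? no

Answer: no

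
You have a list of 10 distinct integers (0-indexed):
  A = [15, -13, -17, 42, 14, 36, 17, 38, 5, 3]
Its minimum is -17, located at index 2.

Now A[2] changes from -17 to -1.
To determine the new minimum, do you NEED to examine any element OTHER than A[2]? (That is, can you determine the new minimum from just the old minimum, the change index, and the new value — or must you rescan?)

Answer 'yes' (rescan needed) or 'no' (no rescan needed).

Answer: yes

Derivation:
Old min = -17 at index 2
Change at index 2: -17 -> -1
Index 2 WAS the min and new value -1 > old min -17. Must rescan other elements to find the new min.
Needs rescan: yes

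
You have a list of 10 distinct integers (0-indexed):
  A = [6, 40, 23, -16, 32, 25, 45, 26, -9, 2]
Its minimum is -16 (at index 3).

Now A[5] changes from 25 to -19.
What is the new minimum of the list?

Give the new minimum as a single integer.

Answer: -19

Derivation:
Old min = -16 (at index 3)
Change: A[5] 25 -> -19
Changed element was NOT the old min.
  New min = min(old_min, new_val) = min(-16, -19) = -19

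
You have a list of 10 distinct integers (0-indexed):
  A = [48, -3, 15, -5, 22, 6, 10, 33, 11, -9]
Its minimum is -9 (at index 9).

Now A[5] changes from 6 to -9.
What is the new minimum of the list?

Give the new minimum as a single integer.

Old min = -9 (at index 9)
Change: A[5] 6 -> -9
Changed element was NOT the old min.
  New min = min(old_min, new_val) = min(-9, -9) = -9

Answer: -9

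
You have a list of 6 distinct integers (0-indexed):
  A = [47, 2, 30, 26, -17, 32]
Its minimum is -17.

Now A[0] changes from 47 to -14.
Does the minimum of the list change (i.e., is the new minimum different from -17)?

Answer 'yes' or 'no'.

Old min = -17
Change: A[0] 47 -> -14
Changed element was NOT the min; min changes only if -14 < -17.
New min = -17; changed? no

Answer: no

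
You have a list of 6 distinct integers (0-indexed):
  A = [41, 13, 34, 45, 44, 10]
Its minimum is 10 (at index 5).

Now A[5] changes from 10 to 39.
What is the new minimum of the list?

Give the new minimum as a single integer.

Answer: 13

Derivation:
Old min = 10 (at index 5)
Change: A[5] 10 -> 39
Changed element WAS the min. Need to check: is 39 still <= all others?
  Min of remaining elements: 13
  New min = min(39, 13) = 13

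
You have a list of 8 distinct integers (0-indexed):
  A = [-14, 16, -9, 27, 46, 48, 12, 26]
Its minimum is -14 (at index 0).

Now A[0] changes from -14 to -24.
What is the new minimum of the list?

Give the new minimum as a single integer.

Old min = -14 (at index 0)
Change: A[0] -14 -> -24
Changed element WAS the min. Need to check: is -24 still <= all others?
  Min of remaining elements: -9
  New min = min(-24, -9) = -24

Answer: -24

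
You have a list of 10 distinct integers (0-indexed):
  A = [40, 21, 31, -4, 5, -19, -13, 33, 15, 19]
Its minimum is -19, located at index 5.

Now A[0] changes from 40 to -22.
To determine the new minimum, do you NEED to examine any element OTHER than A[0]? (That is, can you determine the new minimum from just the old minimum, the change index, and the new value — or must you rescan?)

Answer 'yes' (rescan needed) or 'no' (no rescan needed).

Old min = -19 at index 5
Change at index 0: 40 -> -22
Index 0 was NOT the min. New min = min(-19, -22). No rescan of other elements needed.
Needs rescan: no

Answer: no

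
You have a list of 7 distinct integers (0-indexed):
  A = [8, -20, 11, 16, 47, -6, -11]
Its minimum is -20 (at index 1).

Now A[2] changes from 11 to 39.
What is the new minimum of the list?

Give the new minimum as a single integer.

Old min = -20 (at index 1)
Change: A[2] 11 -> 39
Changed element was NOT the old min.
  New min = min(old_min, new_val) = min(-20, 39) = -20

Answer: -20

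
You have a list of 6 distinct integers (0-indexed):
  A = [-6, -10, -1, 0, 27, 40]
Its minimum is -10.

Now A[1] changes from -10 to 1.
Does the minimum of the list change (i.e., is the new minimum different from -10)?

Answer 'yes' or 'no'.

Old min = -10
Change: A[1] -10 -> 1
Changed element was the min; new min must be rechecked.
New min = -6; changed? yes

Answer: yes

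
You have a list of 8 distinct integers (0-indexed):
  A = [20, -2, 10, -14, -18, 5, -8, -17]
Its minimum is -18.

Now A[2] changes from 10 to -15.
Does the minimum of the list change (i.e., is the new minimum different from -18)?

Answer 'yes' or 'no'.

Old min = -18
Change: A[2] 10 -> -15
Changed element was NOT the min; min changes only if -15 < -18.
New min = -18; changed? no

Answer: no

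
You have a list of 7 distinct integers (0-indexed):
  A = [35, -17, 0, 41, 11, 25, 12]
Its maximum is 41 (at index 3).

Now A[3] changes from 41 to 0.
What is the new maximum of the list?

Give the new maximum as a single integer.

Answer: 35

Derivation:
Old max = 41 (at index 3)
Change: A[3] 41 -> 0
Changed element WAS the max -> may need rescan.
  Max of remaining elements: 35
  New max = max(0, 35) = 35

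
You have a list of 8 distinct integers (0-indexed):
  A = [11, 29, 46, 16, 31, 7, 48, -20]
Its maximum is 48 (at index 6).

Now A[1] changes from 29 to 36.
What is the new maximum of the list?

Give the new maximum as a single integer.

Answer: 48

Derivation:
Old max = 48 (at index 6)
Change: A[1] 29 -> 36
Changed element was NOT the old max.
  New max = max(old_max, new_val) = max(48, 36) = 48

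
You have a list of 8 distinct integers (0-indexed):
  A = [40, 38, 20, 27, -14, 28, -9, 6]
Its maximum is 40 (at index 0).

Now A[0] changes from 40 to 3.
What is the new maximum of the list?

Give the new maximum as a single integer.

Old max = 40 (at index 0)
Change: A[0] 40 -> 3
Changed element WAS the max -> may need rescan.
  Max of remaining elements: 38
  New max = max(3, 38) = 38

Answer: 38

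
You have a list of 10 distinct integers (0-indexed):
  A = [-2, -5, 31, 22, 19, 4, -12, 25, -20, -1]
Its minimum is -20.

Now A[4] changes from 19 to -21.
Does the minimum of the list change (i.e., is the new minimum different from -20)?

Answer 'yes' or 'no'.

Old min = -20
Change: A[4] 19 -> -21
Changed element was NOT the min; min changes only if -21 < -20.
New min = -21; changed? yes

Answer: yes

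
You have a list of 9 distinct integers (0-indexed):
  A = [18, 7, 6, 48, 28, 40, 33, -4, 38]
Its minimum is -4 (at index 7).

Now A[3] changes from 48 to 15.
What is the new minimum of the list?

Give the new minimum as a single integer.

Old min = -4 (at index 7)
Change: A[3] 48 -> 15
Changed element was NOT the old min.
  New min = min(old_min, new_val) = min(-4, 15) = -4

Answer: -4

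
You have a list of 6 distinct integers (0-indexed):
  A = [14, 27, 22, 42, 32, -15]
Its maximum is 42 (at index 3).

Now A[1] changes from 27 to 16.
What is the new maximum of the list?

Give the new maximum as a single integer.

Answer: 42

Derivation:
Old max = 42 (at index 3)
Change: A[1] 27 -> 16
Changed element was NOT the old max.
  New max = max(old_max, new_val) = max(42, 16) = 42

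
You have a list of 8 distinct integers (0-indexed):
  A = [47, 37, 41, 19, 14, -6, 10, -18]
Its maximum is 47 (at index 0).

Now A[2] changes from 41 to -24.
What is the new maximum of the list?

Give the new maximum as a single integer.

Answer: 47

Derivation:
Old max = 47 (at index 0)
Change: A[2] 41 -> -24
Changed element was NOT the old max.
  New max = max(old_max, new_val) = max(47, -24) = 47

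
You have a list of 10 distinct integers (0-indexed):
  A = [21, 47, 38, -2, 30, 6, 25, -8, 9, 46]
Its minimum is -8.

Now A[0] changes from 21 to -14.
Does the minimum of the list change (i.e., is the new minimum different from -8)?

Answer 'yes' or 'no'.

Answer: yes

Derivation:
Old min = -8
Change: A[0] 21 -> -14
Changed element was NOT the min; min changes only if -14 < -8.
New min = -14; changed? yes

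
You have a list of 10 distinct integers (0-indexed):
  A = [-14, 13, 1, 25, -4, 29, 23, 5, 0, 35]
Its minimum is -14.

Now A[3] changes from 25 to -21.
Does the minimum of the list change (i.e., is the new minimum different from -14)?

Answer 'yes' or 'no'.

Old min = -14
Change: A[3] 25 -> -21
Changed element was NOT the min; min changes only if -21 < -14.
New min = -21; changed? yes

Answer: yes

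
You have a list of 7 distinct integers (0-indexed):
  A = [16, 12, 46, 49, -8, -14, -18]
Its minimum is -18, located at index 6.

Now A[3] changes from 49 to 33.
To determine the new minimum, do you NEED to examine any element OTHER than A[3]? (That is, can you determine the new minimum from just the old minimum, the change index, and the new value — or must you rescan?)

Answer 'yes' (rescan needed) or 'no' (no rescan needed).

Answer: no

Derivation:
Old min = -18 at index 6
Change at index 3: 49 -> 33
Index 3 was NOT the min. New min = min(-18, 33). No rescan of other elements needed.
Needs rescan: no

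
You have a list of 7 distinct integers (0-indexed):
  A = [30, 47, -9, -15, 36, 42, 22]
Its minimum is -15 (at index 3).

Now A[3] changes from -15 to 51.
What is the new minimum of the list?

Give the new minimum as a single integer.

Answer: -9

Derivation:
Old min = -15 (at index 3)
Change: A[3] -15 -> 51
Changed element WAS the min. Need to check: is 51 still <= all others?
  Min of remaining elements: -9
  New min = min(51, -9) = -9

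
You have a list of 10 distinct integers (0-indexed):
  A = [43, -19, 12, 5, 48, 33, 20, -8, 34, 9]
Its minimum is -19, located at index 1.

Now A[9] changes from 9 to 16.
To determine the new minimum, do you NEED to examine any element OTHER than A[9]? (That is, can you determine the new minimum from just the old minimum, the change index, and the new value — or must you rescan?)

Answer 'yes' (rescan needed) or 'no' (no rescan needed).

Answer: no

Derivation:
Old min = -19 at index 1
Change at index 9: 9 -> 16
Index 9 was NOT the min. New min = min(-19, 16). No rescan of other elements needed.
Needs rescan: no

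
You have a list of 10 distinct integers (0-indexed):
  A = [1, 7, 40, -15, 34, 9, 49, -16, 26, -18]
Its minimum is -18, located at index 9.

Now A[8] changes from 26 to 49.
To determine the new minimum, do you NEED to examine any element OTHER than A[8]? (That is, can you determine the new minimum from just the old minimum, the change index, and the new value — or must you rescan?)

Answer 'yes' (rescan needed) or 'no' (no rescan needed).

Old min = -18 at index 9
Change at index 8: 26 -> 49
Index 8 was NOT the min. New min = min(-18, 49). No rescan of other elements needed.
Needs rescan: no

Answer: no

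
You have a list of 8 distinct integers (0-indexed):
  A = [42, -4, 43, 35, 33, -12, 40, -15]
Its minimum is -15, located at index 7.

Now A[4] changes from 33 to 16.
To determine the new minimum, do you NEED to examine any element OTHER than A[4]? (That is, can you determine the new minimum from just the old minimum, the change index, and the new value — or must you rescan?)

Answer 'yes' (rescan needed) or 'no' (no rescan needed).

Old min = -15 at index 7
Change at index 4: 33 -> 16
Index 4 was NOT the min. New min = min(-15, 16). No rescan of other elements needed.
Needs rescan: no

Answer: no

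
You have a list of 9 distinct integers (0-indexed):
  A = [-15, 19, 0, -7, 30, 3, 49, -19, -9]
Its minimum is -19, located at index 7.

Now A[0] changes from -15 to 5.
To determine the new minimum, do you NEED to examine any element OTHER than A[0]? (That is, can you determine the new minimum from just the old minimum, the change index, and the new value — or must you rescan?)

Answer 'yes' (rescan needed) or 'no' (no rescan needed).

Old min = -19 at index 7
Change at index 0: -15 -> 5
Index 0 was NOT the min. New min = min(-19, 5). No rescan of other elements needed.
Needs rescan: no

Answer: no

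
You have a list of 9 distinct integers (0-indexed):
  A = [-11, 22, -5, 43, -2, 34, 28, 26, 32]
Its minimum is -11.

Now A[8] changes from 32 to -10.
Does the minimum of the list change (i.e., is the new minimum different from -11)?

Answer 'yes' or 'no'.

Answer: no

Derivation:
Old min = -11
Change: A[8] 32 -> -10
Changed element was NOT the min; min changes only if -10 < -11.
New min = -11; changed? no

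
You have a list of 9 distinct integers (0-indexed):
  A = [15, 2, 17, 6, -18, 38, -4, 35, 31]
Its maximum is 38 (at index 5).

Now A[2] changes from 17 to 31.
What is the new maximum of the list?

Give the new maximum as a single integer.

Old max = 38 (at index 5)
Change: A[2] 17 -> 31
Changed element was NOT the old max.
  New max = max(old_max, new_val) = max(38, 31) = 38

Answer: 38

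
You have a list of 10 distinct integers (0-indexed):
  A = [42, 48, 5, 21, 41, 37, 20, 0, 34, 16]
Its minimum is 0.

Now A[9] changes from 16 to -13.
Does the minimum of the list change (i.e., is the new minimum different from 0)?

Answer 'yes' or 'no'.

Answer: yes

Derivation:
Old min = 0
Change: A[9] 16 -> -13
Changed element was NOT the min; min changes only if -13 < 0.
New min = -13; changed? yes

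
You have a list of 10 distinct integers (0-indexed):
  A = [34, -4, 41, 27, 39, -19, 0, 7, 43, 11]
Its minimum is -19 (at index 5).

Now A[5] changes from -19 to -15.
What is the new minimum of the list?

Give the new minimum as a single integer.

Old min = -19 (at index 5)
Change: A[5] -19 -> -15
Changed element WAS the min. Need to check: is -15 still <= all others?
  Min of remaining elements: -4
  New min = min(-15, -4) = -15

Answer: -15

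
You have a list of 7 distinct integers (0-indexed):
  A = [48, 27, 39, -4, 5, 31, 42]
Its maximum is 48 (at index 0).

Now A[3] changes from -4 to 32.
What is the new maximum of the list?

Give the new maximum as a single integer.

Answer: 48

Derivation:
Old max = 48 (at index 0)
Change: A[3] -4 -> 32
Changed element was NOT the old max.
  New max = max(old_max, new_val) = max(48, 32) = 48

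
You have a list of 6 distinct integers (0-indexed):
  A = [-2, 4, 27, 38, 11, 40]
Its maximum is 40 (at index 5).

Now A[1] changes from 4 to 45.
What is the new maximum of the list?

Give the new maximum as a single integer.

Answer: 45

Derivation:
Old max = 40 (at index 5)
Change: A[1] 4 -> 45
Changed element was NOT the old max.
  New max = max(old_max, new_val) = max(40, 45) = 45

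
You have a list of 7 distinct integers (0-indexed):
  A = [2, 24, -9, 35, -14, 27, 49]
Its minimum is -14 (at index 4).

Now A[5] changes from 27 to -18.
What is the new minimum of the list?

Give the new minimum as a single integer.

Answer: -18

Derivation:
Old min = -14 (at index 4)
Change: A[5] 27 -> -18
Changed element was NOT the old min.
  New min = min(old_min, new_val) = min(-14, -18) = -18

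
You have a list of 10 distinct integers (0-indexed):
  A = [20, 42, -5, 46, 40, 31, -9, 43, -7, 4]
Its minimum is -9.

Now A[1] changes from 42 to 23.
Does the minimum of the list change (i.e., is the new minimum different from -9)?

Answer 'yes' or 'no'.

Answer: no

Derivation:
Old min = -9
Change: A[1] 42 -> 23
Changed element was NOT the min; min changes only if 23 < -9.
New min = -9; changed? no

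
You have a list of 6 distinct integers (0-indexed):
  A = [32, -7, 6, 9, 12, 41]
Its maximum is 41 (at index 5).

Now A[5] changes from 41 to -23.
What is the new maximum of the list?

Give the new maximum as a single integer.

Answer: 32

Derivation:
Old max = 41 (at index 5)
Change: A[5] 41 -> -23
Changed element WAS the max -> may need rescan.
  Max of remaining elements: 32
  New max = max(-23, 32) = 32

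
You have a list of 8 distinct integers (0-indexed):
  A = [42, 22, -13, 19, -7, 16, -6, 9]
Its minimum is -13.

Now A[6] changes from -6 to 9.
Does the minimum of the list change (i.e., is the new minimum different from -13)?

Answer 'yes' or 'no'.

Old min = -13
Change: A[6] -6 -> 9
Changed element was NOT the min; min changes only if 9 < -13.
New min = -13; changed? no

Answer: no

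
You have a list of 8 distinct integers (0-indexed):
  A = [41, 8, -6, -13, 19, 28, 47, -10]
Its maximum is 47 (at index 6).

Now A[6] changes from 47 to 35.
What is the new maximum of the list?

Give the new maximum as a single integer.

Answer: 41

Derivation:
Old max = 47 (at index 6)
Change: A[6] 47 -> 35
Changed element WAS the max -> may need rescan.
  Max of remaining elements: 41
  New max = max(35, 41) = 41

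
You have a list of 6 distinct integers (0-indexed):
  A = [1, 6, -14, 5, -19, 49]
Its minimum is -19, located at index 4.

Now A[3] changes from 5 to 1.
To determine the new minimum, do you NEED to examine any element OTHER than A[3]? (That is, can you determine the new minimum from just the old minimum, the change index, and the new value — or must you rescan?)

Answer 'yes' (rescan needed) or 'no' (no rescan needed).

Answer: no

Derivation:
Old min = -19 at index 4
Change at index 3: 5 -> 1
Index 3 was NOT the min. New min = min(-19, 1). No rescan of other elements needed.
Needs rescan: no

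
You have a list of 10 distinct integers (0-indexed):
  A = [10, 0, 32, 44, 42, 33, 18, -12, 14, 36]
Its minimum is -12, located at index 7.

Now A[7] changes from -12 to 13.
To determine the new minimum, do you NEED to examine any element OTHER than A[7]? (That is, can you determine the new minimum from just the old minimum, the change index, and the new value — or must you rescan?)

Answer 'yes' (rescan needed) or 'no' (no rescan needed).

Old min = -12 at index 7
Change at index 7: -12 -> 13
Index 7 WAS the min and new value 13 > old min -12. Must rescan other elements to find the new min.
Needs rescan: yes

Answer: yes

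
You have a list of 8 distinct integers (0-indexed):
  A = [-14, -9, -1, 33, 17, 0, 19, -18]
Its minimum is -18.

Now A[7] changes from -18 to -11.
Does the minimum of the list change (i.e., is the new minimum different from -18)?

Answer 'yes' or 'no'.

Old min = -18
Change: A[7] -18 -> -11
Changed element was the min; new min must be rechecked.
New min = -14; changed? yes

Answer: yes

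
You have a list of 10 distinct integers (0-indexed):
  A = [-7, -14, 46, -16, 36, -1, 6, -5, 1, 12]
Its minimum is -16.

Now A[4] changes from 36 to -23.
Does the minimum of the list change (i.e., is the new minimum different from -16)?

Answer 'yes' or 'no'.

Answer: yes

Derivation:
Old min = -16
Change: A[4] 36 -> -23
Changed element was NOT the min; min changes only if -23 < -16.
New min = -23; changed? yes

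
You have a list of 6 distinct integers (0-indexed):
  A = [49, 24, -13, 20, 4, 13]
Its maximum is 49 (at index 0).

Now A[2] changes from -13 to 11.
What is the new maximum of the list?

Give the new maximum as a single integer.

Answer: 49

Derivation:
Old max = 49 (at index 0)
Change: A[2] -13 -> 11
Changed element was NOT the old max.
  New max = max(old_max, new_val) = max(49, 11) = 49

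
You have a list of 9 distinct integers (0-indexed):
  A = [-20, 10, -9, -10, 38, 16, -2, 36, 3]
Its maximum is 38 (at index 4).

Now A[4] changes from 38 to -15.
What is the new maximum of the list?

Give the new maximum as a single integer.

Old max = 38 (at index 4)
Change: A[4] 38 -> -15
Changed element WAS the max -> may need rescan.
  Max of remaining elements: 36
  New max = max(-15, 36) = 36

Answer: 36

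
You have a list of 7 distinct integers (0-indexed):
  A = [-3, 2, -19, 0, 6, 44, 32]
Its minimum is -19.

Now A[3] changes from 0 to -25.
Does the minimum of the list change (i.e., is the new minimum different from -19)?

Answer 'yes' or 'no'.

Answer: yes

Derivation:
Old min = -19
Change: A[3] 0 -> -25
Changed element was NOT the min; min changes only if -25 < -19.
New min = -25; changed? yes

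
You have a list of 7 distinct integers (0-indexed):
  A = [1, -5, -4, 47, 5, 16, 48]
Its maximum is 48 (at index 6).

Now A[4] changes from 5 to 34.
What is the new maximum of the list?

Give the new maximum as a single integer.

Answer: 48

Derivation:
Old max = 48 (at index 6)
Change: A[4] 5 -> 34
Changed element was NOT the old max.
  New max = max(old_max, new_val) = max(48, 34) = 48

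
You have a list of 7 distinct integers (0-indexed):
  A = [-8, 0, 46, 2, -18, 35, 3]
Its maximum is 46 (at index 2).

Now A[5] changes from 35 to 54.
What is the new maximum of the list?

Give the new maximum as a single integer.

Answer: 54

Derivation:
Old max = 46 (at index 2)
Change: A[5] 35 -> 54
Changed element was NOT the old max.
  New max = max(old_max, new_val) = max(46, 54) = 54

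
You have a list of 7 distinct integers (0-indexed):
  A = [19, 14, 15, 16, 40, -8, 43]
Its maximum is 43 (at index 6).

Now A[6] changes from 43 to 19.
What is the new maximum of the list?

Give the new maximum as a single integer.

Old max = 43 (at index 6)
Change: A[6] 43 -> 19
Changed element WAS the max -> may need rescan.
  Max of remaining elements: 40
  New max = max(19, 40) = 40

Answer: 40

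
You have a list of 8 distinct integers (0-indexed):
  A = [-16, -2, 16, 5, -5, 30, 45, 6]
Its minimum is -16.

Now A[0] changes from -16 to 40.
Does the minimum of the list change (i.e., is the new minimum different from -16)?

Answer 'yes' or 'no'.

Old min = -16
Change: A[0] -16 -> 40
Changed element was the min; new min must be rechecked.
New min = -5; changed? yes

Answer: yes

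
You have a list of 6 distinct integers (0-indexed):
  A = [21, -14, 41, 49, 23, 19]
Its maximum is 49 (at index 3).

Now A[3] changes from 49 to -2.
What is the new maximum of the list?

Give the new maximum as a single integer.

Answer: 41

Derivation:
Old max = 49 (at index 3)
Change: A[3] 49 -> -2
Changed element WAS the max -> may need rescan.
  Max of remaining elements: 41
  New max = max(-2, 41) = 41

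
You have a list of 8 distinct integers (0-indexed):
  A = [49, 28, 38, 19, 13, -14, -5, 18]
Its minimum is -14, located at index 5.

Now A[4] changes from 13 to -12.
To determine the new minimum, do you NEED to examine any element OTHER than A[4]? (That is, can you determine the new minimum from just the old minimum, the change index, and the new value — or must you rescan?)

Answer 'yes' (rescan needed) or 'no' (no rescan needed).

Old min = -14 at index 5
Change at index 4: 13 -> -12
Index 4 was NOT the min. New min = min(-14, -12). No rescan of other elements needed.
Needs rescan: no

Answer: no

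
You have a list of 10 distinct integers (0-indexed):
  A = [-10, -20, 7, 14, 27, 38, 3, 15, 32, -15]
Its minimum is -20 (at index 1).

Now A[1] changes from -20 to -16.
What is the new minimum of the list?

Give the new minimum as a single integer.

Old min = -20 (at index 1)
Change: A[1] -20 -> -16
Changed element WAS the min. Need to check: is -16 still <= all others?
  Min of remaining elements: -15
  New min = min(-16, -15) = -16

Answer: -16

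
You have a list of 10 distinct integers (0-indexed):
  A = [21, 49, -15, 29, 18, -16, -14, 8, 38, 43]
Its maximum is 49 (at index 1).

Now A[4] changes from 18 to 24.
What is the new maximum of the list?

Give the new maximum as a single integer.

Answer: 49

Derivation:
Old max = 49 (at index 1)
Change: A[4] 18 -> 24
Changed element was NOT the old max.
  New max = max(old_max, new_val) = max(49, 24) = 49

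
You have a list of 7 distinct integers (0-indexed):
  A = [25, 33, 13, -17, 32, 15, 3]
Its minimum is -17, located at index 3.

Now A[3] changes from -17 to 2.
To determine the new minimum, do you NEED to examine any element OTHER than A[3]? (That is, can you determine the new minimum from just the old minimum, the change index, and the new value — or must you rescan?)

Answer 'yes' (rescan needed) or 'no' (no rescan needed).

Answer: yes

Derivation:
Old min = -17 at index 3
Change at index 3: -17 -> 2
Index 3 WAS the min and new value 2 > old min -17. Must rescan other elements to find the new min.
Needs rescan: yes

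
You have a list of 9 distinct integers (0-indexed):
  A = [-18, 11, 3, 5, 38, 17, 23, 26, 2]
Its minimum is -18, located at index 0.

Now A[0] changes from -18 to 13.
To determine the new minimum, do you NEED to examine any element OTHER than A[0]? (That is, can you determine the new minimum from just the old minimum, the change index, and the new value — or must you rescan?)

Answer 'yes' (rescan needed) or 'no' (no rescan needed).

Answer: yes

Derivation:
Old min = -18 at index 0
Change at index 0: -18 -> 13
Index 0 WAS the min and new value 13 > old min -18. Must rescan other elements to find the new min.
Needs rescan: yes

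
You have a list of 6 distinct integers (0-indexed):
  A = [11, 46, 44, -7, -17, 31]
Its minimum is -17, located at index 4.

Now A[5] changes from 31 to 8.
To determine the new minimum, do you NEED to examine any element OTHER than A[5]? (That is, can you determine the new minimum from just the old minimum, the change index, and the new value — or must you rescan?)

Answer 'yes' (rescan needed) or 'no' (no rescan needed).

Old min = -17 at index 4
Change at index 5: 31 -> 8
Index 5 was NOT the min. New min = min(-17, 8). No rescan of other elements needed.
Needs rescan: no

Answer: no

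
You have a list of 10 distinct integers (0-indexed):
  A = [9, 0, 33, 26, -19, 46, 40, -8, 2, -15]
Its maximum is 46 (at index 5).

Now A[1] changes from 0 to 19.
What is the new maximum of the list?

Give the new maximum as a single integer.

Old max = 46 (at index 5)
Change: A[1] 0 -> 19
Changed element was NOT the old max.
  New max = max(old_max, new_val) = max(46, 19) = 46

Answer: 46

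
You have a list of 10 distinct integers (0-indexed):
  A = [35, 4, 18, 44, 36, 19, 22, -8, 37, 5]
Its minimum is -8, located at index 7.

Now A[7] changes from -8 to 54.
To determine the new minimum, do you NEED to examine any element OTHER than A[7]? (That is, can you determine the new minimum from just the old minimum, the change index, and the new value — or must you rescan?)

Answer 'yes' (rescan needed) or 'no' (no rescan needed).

Old min = -8 at index 7
Change at index 7: -8 -> 54
Index 7 WAS the min and new value 54 > old min -8. Must rescan other elements to find the new min.
Needs rescan: yes

Answer: yes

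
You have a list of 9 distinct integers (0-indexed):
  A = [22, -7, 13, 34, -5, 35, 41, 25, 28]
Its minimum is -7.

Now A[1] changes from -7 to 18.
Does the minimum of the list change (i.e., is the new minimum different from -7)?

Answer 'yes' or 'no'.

Answer: yes

Derivation:
Old min = -7
Change: A[1] -7 -> 18
Changed element was the min; new min must be rechecked.
New min = -5; changed? yes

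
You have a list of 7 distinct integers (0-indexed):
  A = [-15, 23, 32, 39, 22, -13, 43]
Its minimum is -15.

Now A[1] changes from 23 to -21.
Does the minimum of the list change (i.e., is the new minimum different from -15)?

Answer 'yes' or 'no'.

Old min = -15
Change: A[1] 23 -> -21
Changed element was NOT the min; min changes only if -21 < -15.
New min = -21; changed? yes

Answer: yes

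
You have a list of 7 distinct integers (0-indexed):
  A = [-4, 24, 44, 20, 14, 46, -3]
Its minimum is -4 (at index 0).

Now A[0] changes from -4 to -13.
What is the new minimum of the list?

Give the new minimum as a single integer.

Old min = -4 (at index 0)
Change: A[0] -4 -> -13
Changed element WAS the min. Need to check: is -13 still <= all others?
  Min of remaining elements: -3
  New min = min(-13, -3) = -13

Answer: -13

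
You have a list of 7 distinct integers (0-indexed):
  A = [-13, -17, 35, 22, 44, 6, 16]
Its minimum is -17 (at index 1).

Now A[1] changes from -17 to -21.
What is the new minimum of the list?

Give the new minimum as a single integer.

Old min = -17 (at index 1)
Change: A[1] -17 -> -21
Changed element WAS the min. Need to check: is -21 still <= all others?
  Min of remaining elements: -13
  New min = min(-21, -13) = -21

Answer: -21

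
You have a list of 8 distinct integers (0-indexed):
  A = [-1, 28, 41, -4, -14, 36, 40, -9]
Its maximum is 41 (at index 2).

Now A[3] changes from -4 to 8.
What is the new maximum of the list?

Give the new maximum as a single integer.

Answer: 41

Derivation:
Old max = 41 (at index 2)
Change: A[3] -4 -> 8
Changed element was NOT the old max.
  New max = max(old_max, new_val) = max(41, 8) = 41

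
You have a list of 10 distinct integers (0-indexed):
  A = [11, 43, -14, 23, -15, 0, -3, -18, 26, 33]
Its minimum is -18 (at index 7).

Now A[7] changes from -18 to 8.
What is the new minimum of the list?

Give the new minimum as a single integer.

Answer: -15

Derivation:
Old min = -18 (at index 7)
Change: A[7] -18 -> 8
Changed element WAS the min. Need to check: is 8 still <= all others?
  Min of remaining elements: -15
  New min = min(8, -15) = -15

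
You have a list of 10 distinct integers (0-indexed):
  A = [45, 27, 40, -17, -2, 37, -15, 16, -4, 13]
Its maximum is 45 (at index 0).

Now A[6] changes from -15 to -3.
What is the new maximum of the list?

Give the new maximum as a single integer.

Answer: 45

Derivation:
Old max = 45 (at index 0)
Change: A[6] -15 -> -3
Changed element was NOT the old max.
  New max = max(old_max, new_val) = max(45, -3) = 45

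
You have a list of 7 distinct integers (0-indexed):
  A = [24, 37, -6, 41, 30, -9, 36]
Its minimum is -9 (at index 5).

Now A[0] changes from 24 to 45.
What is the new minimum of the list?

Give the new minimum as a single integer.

Answer: -9

Derivation:
Old min = -9 (at index 5)
Change: A[0] 24 -> 45
Changed element was NOT the old min.
  New min = min(old_min, new_val) = min(-9, 45) = -9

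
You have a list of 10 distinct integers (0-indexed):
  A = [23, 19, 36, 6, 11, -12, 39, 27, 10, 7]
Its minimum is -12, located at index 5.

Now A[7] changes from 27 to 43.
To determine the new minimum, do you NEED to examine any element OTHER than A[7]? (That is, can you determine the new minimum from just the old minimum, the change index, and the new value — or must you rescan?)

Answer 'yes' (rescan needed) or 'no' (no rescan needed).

Old min = -12 at index 5
Change at index 7: 27 -> 43
Index 7 was NOT the min. New min = min(-12, 43). No rescan of other elements needed.
Needs rescan: no

Answer: no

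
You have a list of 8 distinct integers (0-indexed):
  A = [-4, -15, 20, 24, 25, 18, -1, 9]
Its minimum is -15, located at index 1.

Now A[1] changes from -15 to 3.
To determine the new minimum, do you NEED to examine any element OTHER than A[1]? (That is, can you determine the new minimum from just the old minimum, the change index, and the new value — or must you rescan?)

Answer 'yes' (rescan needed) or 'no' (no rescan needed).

Old min = -15 at index 1
Change at index 1: -15 -> 3
Index 1 WAS the min and new value 3 > old min -15. Must rescan other elements to find the new min.
Needs rescan: yes

Answer: yes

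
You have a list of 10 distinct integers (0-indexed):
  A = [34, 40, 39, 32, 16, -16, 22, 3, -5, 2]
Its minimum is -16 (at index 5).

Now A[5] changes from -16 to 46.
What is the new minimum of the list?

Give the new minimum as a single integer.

Old min = -16 (at index 5)
Change: A[5] -16 -> 46
Changed element WAS the min. Need to check: is 46 still <= all others?
  Min of remaining elements: -5
  New min = min(46, -5) = -5

Answer: -5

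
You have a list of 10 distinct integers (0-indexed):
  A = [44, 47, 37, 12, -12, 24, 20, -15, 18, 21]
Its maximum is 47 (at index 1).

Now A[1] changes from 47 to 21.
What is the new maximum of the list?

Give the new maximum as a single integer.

Answer: 44

Derivation:
Old max = 47 (at index 1)
Change: A[1] 47 -> 21
Changed element WAS the max -> may need rescan.
  Max of remaining elements: 44
  New max = max(21, 44) = 44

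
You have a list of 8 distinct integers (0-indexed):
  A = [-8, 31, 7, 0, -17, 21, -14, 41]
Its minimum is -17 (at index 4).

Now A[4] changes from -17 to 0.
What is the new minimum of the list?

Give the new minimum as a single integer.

Answer: -14

Derivation:
Old min = -17 (at index 4)
Change: A[4] -17 -> 0
Changed element WAS the min. Need to check: is 0 still <= all others?
  Min of remaining elements: -14
  New min = min(0, -14) = -14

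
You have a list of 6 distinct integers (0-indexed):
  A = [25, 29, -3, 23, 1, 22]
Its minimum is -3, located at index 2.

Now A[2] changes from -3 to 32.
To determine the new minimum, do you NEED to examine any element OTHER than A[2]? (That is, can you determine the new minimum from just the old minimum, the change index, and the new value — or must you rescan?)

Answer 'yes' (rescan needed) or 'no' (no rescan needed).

Old min = -3 at index 2
Change at index 2: -3 -> 32
Index 2 WAS the min and new value 32 > old min -3. Must rescan other elements to find the new min.
Needs rescan: yes

Answer: yes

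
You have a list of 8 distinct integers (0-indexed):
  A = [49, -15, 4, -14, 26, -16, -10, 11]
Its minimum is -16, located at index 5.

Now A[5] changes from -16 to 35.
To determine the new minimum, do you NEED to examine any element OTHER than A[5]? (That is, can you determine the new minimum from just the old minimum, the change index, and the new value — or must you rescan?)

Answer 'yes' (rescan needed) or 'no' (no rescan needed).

Answer: yes

Derivation:
Old min = -16 at index 5
Change at index 5: -16 -> 35
Index 5 WAS the min and new value 35 > old min -16. Must rescan other elements to find the new min.
Needs rescan: yes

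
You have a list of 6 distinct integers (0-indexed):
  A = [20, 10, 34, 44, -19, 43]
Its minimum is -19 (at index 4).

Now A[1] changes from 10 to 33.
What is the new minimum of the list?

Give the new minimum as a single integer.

Answer: -19

Derivation:
Old min = -19 (at index 4)
Change: A[1] 10 -> 33
Changed element was NOT the old min.
  New min = min(old_min, new_val) = min(-19, 33) = -19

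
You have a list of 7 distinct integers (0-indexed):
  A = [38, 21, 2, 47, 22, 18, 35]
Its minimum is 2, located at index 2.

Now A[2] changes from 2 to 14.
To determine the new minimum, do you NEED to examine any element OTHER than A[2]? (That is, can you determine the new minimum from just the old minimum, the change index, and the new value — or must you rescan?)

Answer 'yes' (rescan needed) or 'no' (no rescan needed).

Old min = 2 at index 2
Change at index 2: 2 -> 14
Index 2 WAS the min and new value 14 > old min 2. Must rescan other elements to find the new min.
Needs rescan: yes

Answer: yes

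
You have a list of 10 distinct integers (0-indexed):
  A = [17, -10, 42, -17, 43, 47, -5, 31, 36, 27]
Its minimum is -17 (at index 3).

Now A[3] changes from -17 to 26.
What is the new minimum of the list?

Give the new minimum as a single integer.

Answer: -10

Derivation:
Old min = -17 (at index 3)
Change: A[3] -17 -> 26
Changed element WAS the min. Need to check: is 26 still <= all others?
  Min of remaining elements: -10
  New min = min(26, -10) = -10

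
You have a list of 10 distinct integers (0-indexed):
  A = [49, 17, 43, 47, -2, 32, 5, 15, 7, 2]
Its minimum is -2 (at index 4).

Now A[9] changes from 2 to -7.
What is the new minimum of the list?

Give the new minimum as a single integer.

Answer: -7

Derivation:
Old min = -2 (at index 4)
Change: A[9] 2 -> -7
Changed element was NOT the old min.
  New min = min(old_min, new_val) = min(-2, -7) = -7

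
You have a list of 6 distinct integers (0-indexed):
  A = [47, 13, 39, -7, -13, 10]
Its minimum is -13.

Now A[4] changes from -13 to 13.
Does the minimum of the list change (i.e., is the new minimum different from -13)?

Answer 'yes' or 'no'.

Answer: yes

Derivation:
Old min = -13
Change: A[4] -13 -> 13
Changed element was the min; new min must be rechecked.
New min = -7; changed? yes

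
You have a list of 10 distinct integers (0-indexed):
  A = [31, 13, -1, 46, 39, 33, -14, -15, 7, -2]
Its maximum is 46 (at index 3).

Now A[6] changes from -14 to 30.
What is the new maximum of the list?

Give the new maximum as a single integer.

Answer: 46

Derivation:
Old max = 46 (at index 3)
Change: A[6] -14 -> 30
Changed element was NOT the old max.
  New max = max(old_max, new_val) = max(46, 30) = 46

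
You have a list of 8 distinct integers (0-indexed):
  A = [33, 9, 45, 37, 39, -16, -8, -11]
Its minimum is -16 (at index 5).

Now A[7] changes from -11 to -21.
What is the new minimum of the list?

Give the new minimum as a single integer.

Old min = -16 (at index 5)
Change: A[7] -11 -> -21
Changed element was NOT the old min.
  New min = min(old_min, new_val) = min(-16, -21) = -21

Answer: -21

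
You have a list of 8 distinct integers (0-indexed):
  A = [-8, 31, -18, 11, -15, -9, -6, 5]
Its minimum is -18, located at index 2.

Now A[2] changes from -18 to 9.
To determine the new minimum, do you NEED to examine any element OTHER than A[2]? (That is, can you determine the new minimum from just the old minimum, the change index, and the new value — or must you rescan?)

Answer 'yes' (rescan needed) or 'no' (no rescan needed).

Answer: yes

Derivation:
Old min = -18 at index 2
Change at index 2: -18 -> 9
Index 2 WAS the min and new value 9 > old min -18. Must rescan other elements to find the new min.
Needs rescan: yes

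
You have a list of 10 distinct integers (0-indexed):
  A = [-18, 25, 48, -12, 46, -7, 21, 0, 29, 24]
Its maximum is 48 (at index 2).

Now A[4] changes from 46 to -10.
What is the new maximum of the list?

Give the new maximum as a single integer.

Old max = 48 (at index 2)
Change: A[4] 46 -> -10
Changed element was NOT the old max.
  New max = max(old_max, new_val) = max(48, -10) = 48

Answer: 48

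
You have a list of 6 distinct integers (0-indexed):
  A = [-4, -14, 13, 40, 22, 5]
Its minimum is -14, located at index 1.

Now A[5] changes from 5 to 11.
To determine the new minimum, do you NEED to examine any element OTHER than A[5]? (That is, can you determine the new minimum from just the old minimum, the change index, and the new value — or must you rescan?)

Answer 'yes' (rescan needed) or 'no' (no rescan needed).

Answer: no

Derivation:
Old min = -14 at index 1
Change at index 5: 5 -> 11
Index 5 was NOT the min. New min = min(-14, 11). No rescan of other elements needed.
Needs rescan: no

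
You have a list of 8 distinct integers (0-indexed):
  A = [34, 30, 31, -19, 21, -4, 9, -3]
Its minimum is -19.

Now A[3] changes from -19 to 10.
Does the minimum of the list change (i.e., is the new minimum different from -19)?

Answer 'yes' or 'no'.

Old min = -19
Change: A[3] -19 -> 10
Changed element was the min; new min must be rechecked.
New min = -4; changed? yes

Answer: yes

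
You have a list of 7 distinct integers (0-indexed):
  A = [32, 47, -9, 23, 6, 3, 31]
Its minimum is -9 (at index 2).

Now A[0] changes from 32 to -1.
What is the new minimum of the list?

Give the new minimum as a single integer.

Old min = -9 (at index 2)
Change: A[0] 32 -> -1
Changed element was NOT the old min.
  New min = min(old_min, new_val) = min(-9, -1) = -9

Answer: -9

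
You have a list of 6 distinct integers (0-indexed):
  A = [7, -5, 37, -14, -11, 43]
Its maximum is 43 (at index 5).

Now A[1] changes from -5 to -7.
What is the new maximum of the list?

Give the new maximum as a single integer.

Old max = 43 (at index 5)
Change: A[1] -5 -> -7
Changed element was NOT the old max.
  New max = max(old_max, new_val) = max(43, -7) = 43

Answer: 43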